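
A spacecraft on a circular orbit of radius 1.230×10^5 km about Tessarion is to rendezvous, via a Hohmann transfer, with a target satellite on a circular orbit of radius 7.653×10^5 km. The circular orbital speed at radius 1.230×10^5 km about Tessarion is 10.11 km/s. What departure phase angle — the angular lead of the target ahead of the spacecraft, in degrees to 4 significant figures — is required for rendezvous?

φ = 100.4°

From the circular-orbit relation v² = μ/r at r = 1.230×10^5 km: μ = v²r = (10.11)² × 1.230×10^5 = 1.25721×10^7 km³/s².
The Hohmann ellipse has a_t = (r₁ + r₂)/2 = 4.4415×10^5 km.
Transfer time t = π√(a_t³/μ) = 2.623×10^5 s.
Target angular speed ω₂ = √(μ/r₂³) = 5.296×10^-6 rad/s.
Angle swept by the target during transfer: ω₂·t = 1.389 rad = 79.58°.
Arrival is 180° from departure on the ellipse, so φ = 180° − 79.58° = 100.4°.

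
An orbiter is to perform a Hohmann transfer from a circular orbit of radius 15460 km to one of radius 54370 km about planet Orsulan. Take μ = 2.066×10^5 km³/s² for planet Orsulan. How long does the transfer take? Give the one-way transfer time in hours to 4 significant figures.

The Hohmann ellipse has a_t = (r₁ + r₂)/2 = 34915 km.
By Kepler's third law the transfer-orbit period is T = 2π√(a_t³/μ), so t = T/2 = 45092 s.
Converting: 45092 s ÷ 3600 s/hour = 12.53 hours.

t = 12.53 hours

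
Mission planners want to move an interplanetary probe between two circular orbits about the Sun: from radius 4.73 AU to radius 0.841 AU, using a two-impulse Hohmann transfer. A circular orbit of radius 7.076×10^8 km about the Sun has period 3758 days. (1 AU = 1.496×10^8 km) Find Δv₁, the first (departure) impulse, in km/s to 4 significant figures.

Δv₁ = 6.169 km/s

From Kepler's third law T² = 4π²r³/μ at r = 7.076×10^8 km, T = 3758 days = 3758 × 86400 s = 3.246912×10^8 s: μ = 4π²r³/T² = 1.32673×10^11 km³/s².
In km: r₁ = 4.73 × 1.496×10^8 = 7.07608×10^8 km; r₂ = 0.841 × 1.496×10^8 = 1.258136×10^8 km.
Semi-major axis of the transfer orbit: a_t = (7.07608×10^8 + 1.258136×10^8)/2 = 4.167108×10^8 km.
On the circular orbit at r = 7.07608×10^8 km, v_c = √(μ/r) = 13.693 km/s.
Transfer-orbit speed at the same r (vis-viva, a = a_t): v_t = √[μ(2/r − 1/a_t)] = 7.5239 km/s.
Δv₁ = |v_t − v_c| = |7.5239 − 13.693| = 6.169 km/s.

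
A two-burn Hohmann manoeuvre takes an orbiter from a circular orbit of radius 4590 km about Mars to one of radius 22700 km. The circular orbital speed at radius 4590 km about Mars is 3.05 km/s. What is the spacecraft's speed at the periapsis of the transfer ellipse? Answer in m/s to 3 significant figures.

v = 3930 m/s

From the circular-orbit relation v² = μ/r at r = 4590 km: μ = v²r = (3.05)² × 4590 = 42698.5 km³/s².
Semi-major axis of the transfer orbit: a_t = (4590 + 22700)/2 = 13645 km.
The periapsis of the transfer ellipse is at r = 4590 km.
Applying v² = μ(2/r − 1/a_t): v = 3.934 km/s.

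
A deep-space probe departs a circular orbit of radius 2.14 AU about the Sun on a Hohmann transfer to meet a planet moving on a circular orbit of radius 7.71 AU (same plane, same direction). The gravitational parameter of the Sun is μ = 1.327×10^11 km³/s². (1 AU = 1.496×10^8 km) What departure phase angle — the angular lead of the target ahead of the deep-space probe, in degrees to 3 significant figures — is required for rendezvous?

φ = 88.1°

In km: r₁ = 2.14 × 1.496×10^8 = 3.20144×10^8 km; r₂ = 7.71 × 1.496×10^8 = 1.153416×10^9 km.
Transfer-ellipse semi-major axis a_t = (r₁ + r₂)/2 = (3.20144×10^8 + 1.153416×10^9)/2 = 7.3678×10^8 km.
The half-period of the transfer ellipse is t = π√(a_t³/μ) = 1.725×10^8 s.
Target angular speed ω₂ = √(μ/r₂³) = 9.299×10^-9 rad/s.
Angle swept by the target during transfer: ω₂·t = 1.604 rad = 91.90°.
The deep-space probe traverses 180° on the transfer ellipse, so the target must lead by 180° − 91.90° = 88.1°.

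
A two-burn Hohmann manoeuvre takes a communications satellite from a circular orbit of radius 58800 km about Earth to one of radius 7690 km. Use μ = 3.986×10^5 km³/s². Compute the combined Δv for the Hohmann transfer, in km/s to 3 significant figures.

The Hohmann ellipse has a_t = (r₁ + r₂)/2 = 33245 km.
At r₁ the circular-orbit speed is v₁ = √(μ/r₁) = 2.6036 km/s.
On the transfer ellipse at r₁, v² = μ(2/r − 1/a) gives v_a = √[μ(2/r₁ − 1/a_t)] = 1.2522 km/s.
First burn Δv₁ = |v_a − v₁| = 1.3514 km/s.
Circular speed at r₂: v₂ = √(μ/r₂) = 7.19955 km/s.
Transfer-orbit speed at r₂: v_p = √[μ(2/r₂ − 1/a_t)] = 9.57483 km/s.
Second burn Δv₂ = |v₂ − v_p| = 2.3753 km/s.
Δv = Δv₁ + Δv₂ = 1.3514 + 2.3753 = 3.727 km/s.

Δv = 3.73 km/s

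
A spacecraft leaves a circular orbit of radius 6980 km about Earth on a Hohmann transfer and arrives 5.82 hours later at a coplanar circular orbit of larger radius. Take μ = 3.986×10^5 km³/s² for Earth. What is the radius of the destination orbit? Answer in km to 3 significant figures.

r₂ = 45200 km

Transfer time t = 5.82 hours = 20952 s, and t = π√(a_t³/μ).
So a_t = (μ t²/π²)^(1/3) = (3.986×10^5 × (20952)² / π²)^(1/3) = 26075 km.
Since a_t = (r₁ + r₂)/2, r₂ = 2a_t − r₁ = 2×26075 − 6980 = 45170 km.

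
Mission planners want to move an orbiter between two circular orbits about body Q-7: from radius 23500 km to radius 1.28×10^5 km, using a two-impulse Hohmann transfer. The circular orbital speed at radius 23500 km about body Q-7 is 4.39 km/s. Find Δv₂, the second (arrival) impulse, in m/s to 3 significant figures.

Δv₂ = 833 m/s

From the circular-orbit relation v² = μ/r at r = 23500 km: μ = v²r = (4.39)² × 23500 = 4.52894×10^5 km³/s².
Semi-major axis of the transfer orbit: a_t = (23500 + 1.280×10^5)/2 = 75750 km.
On the circular orbit at r = 1.280×10^5 km, v_c = √(μ/r) = 1.8810 km/s.
Vis-viva on the transfer ellipse at r = 1.280×10^5 km gives v_t = √[μ(2/r − 1/a_t)] = 1.0477 km/s.
Δv₂ = |v_t − v_c| = |1.0477 − 1.8810| = 0.8333 km/s.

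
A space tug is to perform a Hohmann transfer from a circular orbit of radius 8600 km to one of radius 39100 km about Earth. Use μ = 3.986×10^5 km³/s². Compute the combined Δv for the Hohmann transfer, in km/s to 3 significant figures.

Transfer-ellipse semi-major axis a_t = (r₁ + r₂)/2 = (8600 + 39100)/2 = 23850 km.
Circular speed at r₁: v₁ = √(μ/r₁) = √(3.986×10^5/8600) = 6.808 km/s.
On the transfer ellipse at r₁, vis-viva equation gives v_p = √[μ(2/r₁ − 1/a_t)] = 8.717 km/s.
First burn Δv₁ = |v_p − v₁| = 1.909 km/s.
Circular speed at r₂: v₂ = √(μ/r₂) = 3.193 km/s.
Transfer-orbit speed at r₂: v_a = √[μ(2/r₂ − 1/a_t)] = 1.917 km/s.
Second burn Δv₂ = |v₂ − v_a| = 1.276 km/s.
Δv = Δv₁ + Δv₂ = 1.909 + 1.276 = 3.185 km/s.

Δv = 3.18 km/s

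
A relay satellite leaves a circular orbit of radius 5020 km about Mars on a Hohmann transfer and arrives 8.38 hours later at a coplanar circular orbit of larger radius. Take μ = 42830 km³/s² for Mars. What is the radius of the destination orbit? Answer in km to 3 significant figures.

Transfer time t = 8.38 hours = 30168 s, and t = π√(a_t³/μ).
So a_t = (μ t²/π²)^(1/3) = (42830 × (30168)² / π²)^(1/3) = 15807 km.
Since a_t = (r₁ + r₂)/2, r₂ = 2a_t − r₁ = 2×15807 − 5020 = 26594 km.

r₂ = 26600 km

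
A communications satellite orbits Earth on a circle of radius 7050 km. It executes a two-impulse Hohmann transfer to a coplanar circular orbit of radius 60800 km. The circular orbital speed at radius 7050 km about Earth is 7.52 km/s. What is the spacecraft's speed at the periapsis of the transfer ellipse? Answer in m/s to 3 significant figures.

From the circular-orbit relation v² = μ/r at r = 7050 km: μ = v²r = (7.52)² × 7050 = 3.98680×10^5 km³/s².
Transfer-ellipse semi-major axis a_t = (r₁ + r₂)/2 = (7050 + 60800)/2 = 33925 km.
At periapsis, r = 7050 km.
Applying v² = μ(2/r − 1/a_t): v = 10.07 km/s.

v = 10100 m/s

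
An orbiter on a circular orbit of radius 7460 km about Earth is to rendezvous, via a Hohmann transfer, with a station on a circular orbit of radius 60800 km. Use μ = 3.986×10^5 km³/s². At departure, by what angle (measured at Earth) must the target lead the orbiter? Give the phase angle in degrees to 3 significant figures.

Transfer-ellipse semi-major axis a_t = (r₁ + r₂)/2 = (7460 + 60800)/2 = 34130 km.
The half-period of the transfer ellipse is t = π√(a_t³/μ) = 31375 s.
The target's mean motion on its circular orbit is ω₂ = √(μ/r₂³) = 4.2113×10^-5 rad/s.
Angle swept by the target during transfer: ω₂·t = 1.3213 rad = 75.70°.
Arrival is 180° from departure on the ellipse, so φ = 180° − 75.70° = 104°.

φ = 104°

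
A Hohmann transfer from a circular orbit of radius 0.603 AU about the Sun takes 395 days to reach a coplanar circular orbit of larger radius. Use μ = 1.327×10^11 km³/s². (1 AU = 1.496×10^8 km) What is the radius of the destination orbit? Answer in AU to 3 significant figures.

In km: r₁ = 0.603 × 1.496×10^8 = 9.02088×10^7 km.
Transfer time t = 395 days = 3.4128×10^7 s, and t = π√(a_t³/μ).
So a_t = (μ t²/π²)^(1/3) = (1.327×10^11 × (3.4128×10^7)² / π²)^(1/3) = 2.5019×10^8 km.
Since a_t = (r₁ + r₂)/2, r₂ = 2a_t − r₁ = 2×2.5019×10^8 − 9.02088×10^7 = 4.101712×10^8 km.
In AU: r₂ = 4.101712×10^8 / 1.496×10^8 = 2.74 AU.

r₂ = 2.74 AU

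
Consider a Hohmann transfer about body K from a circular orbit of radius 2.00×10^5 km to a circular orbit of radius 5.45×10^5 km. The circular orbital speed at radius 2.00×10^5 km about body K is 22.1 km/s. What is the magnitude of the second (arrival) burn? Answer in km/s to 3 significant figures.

Δv₂ = 3.58 km/s

From the circular-orbit relation v² = μ/r at r = 2.00×10^5 km: μ = v²r = (22.1)² × 2.00×10^5 = 9.76820×10^7 km³/s².
Transfer-ellipse semi-major axis a_t = (r₁ + r₂)/2 = (2.000×10^5 + 5.450×10^5)/2 = 3.725×10^5 km.
On the circular orbit at r = 5.450×10^5 km, v_c = √(μ/r) = 13.388 km/s.
Transfer-orbit speed at the same r (vis-viva, a = a_t): v_t = √[μ(2/r − 1/a_t)] = 9.8098 km/s.
Δv₂ = |v_t − v_c| = |9.8098 − 13.388| = 3.578 km/s.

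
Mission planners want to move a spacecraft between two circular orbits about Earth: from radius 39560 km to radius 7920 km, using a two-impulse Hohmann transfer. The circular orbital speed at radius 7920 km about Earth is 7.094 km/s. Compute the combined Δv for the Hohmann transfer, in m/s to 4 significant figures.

Δv = 3404 m/s

From the circular-orbit relation v² = μ/r at r = 7920 km: μ = v²r = (7.094)² × 7920 = 3.98573×10^5 km³/s².
The Hohmann ellipse has a_t = (r₁ + r₂)/2 = 23740 km.
Circular speed at r₁: v₁ = √(μ/r₁) = √(3.98573×10^5/39560) = 3.17414 km/s.
On the transfer ellipse at r₁, vis-viva equation gives v_a = √[μ(2/r₁ − 1/a_t)] = 1.83336 km/s.
First burn Δv₁ = |v_a − v₁| = 1.3408 km/s.
Circular speed at r₂: v₂ = √(μ/r₂) = 7.0940 km/s.
Transfer-orbit speed at r₂: v_p = √[μ(2/r₂ − 1/a_t)] = 9.1575 km/s.
Second burn Δv₂ = |v₂ − v_p| = 2.0635 km/s.
Δv = Δv₁ + Δv₂ = 1.3408 + 2.0635 = 3.404 km/s.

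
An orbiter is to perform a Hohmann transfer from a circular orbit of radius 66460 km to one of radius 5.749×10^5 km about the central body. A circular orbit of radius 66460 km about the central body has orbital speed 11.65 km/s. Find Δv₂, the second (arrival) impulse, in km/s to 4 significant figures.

Δv₂ = 2.158 km/s

From the circular-orbit relation v² = μ/r at r = 66460 km: μ = v²r = (11.65)² × 66460 = 9.02012×10^6 km³/s².
Semi-major axis of the transfer orbit: a_t = (66460 + 5.749×10^5)/2 = 3.2068×10^5 km.
On the circular orbit at r = 5.749×10^5 km, v_c = √(μ/r) = 3.961 km/s.
Transfer-orbit speed at the same r (vis-viva, a = a_t): v_t = √[μ(2/r − 1/a_t)] = 1.803 km/s.
Δv₂ = |v_t − v_c| = |1.803 − 3.961| = 2.158 km/s.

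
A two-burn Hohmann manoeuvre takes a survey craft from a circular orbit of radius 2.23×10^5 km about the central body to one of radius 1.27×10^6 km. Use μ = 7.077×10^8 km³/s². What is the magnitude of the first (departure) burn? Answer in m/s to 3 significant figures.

Δv₁ = 17100 m/s

The Hohmann ellipse has a_t = (r₁ + r₂)/2 = 7.465×10^5 km.
Circular speed at r = 2.230×10^5 km: v_c = √(μ/r) = 56.334 km/s.
Transfer-orbit speed at the same r (vis-viva, a = a_t): v_t = √[μ(2/r − 1/a_t)] = 73.478 km/s.
Δv₁ = |v_t − v_c| = |73.478 − 56.334| = 17.14 km/s.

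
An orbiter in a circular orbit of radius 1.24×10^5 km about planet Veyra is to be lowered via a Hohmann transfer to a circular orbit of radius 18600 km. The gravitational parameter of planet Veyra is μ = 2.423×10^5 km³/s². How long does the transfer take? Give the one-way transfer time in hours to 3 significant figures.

Transfer-ellipse semi-major axis a_t = (r₁ + r₂)/2 = (1.240×10^5 + 18600)/2 = 71300 km.
Half the transfer-orbit period gives t = π√(a_t³/μ) = 1.2151×10^5 s.
Converting: 1.2151×10^5 s ÷ 3600 s/hour = 33.8 hours.

t = 33.8 hours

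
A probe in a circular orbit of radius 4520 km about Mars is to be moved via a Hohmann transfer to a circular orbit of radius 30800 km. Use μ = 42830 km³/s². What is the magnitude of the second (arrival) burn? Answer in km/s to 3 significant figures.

Δv₂ = 0.583 km/s

The Hohmann ellipse has a_t = (r₁ + r₂)/2 = 17660 km.
Circular speed at r = 30800 km: v_c = √(μ/r) = 1.1792 km/s.
Transfer-orbit speed at the same r (vis-viva, a = a_t): v_t = √[μ(2/r − 1/a_t)] = 0.59659 km/s.
Δv₂ = |v_t − v_c| = |0.59659 − 1.1792| = 0.5826 km/s.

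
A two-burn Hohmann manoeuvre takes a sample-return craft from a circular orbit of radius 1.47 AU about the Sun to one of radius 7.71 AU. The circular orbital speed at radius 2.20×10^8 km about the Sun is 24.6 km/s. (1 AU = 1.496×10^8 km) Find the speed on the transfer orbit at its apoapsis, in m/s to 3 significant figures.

v = 6080 m/s

From the circular-orbit relation v² = μ/r at r = 2.20×10^8 km: μ = v²r = (24.6)² × 2.20×10^8 = 1.33135×10^11 km³/s².
In km: r₁ = 1.47 × 1.496×10^8 = 2.19912×10^8 km; r₂ = 7.71 × 1.496×10^8 = 1.153416×10^9 km.
Transfer-ellipse semi-major axis a_t = (r₁ + r₂)/2 = (2.19912×10^8 + 1.153416×10^9)/2 = 6.86664×10^8 km.
At apoapsis, r = 1.153416×10^9 km.
Vis-viva: v = √[μ(2/r − 1/a_t)] = √[1.33135×10^11 × (2/1.153416×10^9 − 1/6.86664×10^8)] = 6.080 km/s.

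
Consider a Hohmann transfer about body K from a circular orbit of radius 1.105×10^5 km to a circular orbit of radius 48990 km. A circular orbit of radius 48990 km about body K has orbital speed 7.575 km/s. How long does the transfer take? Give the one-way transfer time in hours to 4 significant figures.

From the circular-orbit relation v² = μ/r at r = 48990 km: μ = v²r = (7.575)² × 48990 = 2.81108×10^6 km³/s².
Semi-major axis of the transfer orbit: a_t = (1.105×10^5 + 48990)/2 = 79745 km.
Transfer time t = π√(a_t³/μ) = π√((79745)³ / 2.81108×10^6) = 42200 s.
Converting: 42200 s ÷ 3600 s/hour = 11.72 hours.

t = 11.72 hours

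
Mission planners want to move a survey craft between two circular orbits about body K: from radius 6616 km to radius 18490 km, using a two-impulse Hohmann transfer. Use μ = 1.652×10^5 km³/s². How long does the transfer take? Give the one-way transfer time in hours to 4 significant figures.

t = 3.020 hours

The Hohmann ellipse has a_t = (r₁ + r₂)/2 = 12553 km.
By Kepler's third law the transfer-orbit period is T = 2π√(a_t³/μ), so t = T/2 = 10871 s.
Converting: 10871 s ÷ 3600 s/hour = 3.020 hours.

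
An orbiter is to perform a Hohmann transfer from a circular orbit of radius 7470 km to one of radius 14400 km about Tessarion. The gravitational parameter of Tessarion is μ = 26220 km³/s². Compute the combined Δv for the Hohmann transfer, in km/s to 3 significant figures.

Δv = 0.511 km/s

Semi-major axis of the transfer orbit: a_t = (7470 + 14400)/2 = 10935 km.
At r₁ the circular-orbit speed is v₁ = √(μ/r₁) = 1.8735 km/s.
Transfer-orbit speed at r₁ (vis-viva equation): v_p = √[μ(2/r₁ − 1/a_t)] = 2.1499 km/s.
First burn Δv₁ = |v_p − v₁| = 0.2764 km/s.
Circular speed at r₂: v₂ = √(μ/r₂) = 1.3494 km/s.
Transfer-orbit speed at r₂: v_a = √[μ(2/r₂ − 1/a_t)] = 1.1153 km/s.
Second burn Δv₂ = |v₂ − v_a| = 0.2341 km/s.
Total Δv = Δv₁ + Δv₂ = 0.5105 km/s.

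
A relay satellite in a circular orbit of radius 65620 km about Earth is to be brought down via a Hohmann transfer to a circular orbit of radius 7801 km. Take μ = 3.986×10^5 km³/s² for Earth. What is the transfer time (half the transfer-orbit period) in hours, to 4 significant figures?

The Hohmann ellipse has a_t = (r₁ + r₂)/2 = 36710.5 km.
By Kepler's third law the transfer-orbit period is T = 2π√(a_t³/μ), so t = T/2 = 35000 s.
Converting: 35000 s ÷ 3600 s/hour = 9.722 hours.

t = 9.722 hours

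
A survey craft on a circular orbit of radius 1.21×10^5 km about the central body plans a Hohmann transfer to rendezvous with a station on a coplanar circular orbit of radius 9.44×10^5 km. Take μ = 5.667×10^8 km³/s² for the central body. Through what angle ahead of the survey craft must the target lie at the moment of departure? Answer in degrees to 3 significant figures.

The Hohmann ellipse has a_t = (r₁ + r₂)/2 = 5.325×10^5 km.
Transfer time t = π√(a_t³/μ) = 51280 s.
The target's mean motion on its circular orbit is ω₂ = √(μ/r₂³) = 2.595×10^-5 rad/s.
Angle swept by the target during transfer: ω₂·t = 1.331 rad = 76.26°.
The survey craft traverses 180° on the transfer ellipse, so the target must lead by 180° − 76.26° = 104°.

φ = 104°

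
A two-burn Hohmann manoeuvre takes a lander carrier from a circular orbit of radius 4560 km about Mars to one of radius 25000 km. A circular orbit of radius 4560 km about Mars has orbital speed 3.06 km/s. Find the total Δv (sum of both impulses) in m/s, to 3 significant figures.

From the circular-orbit relation v² = μ/r at r = 4560 km: μ = v²r = (3.06)² × 4560 = 42698.0 km³/s².
Transfer-ellipse semi-major axis a_t = (r₁ + r₂)/2 = (4560 + 25000)/2 = 14780 km.
At r₁ the circular-orbit speed is v₁ = √(μ/r₁) = 3.0600 km/s.
On the transfer ellipse at r₁, vis-viva equation gives v_p = √[μ(2/r₁ − 1/a_t)] = 3.9797 km/s.
First burn Δv₁ = |v_p − v₁| = 0.9197 km/s.
At r₂, v₂ = √(μ/r₂) = 1.3069 km/s.
Transfer-orbit speed at r₂: v_a = √[μ(2/r₂ − 1/a_t)] = 0.72590 km/s.
Second burn Δv₂ = |v₂ − v_a| = 0.5810 km/s.
Δv = Δv₁ + Δv₂ = 0.9197 + 0.5810 = 1.501 km/s.

Δv = 1500 m/s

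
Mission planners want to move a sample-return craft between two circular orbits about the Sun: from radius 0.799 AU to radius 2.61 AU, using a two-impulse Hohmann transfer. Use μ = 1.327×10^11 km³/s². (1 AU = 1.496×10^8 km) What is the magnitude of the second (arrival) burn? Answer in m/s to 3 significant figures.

Δv₂ = 5810 m/s

In km: r₁ = 0.799 × 1.496×10^8 = 1.195304×10^8 km; r₂ = 2.61 × 1.496×10^8 = 3.90456×10^8 km.
The Hohmann ellipse has a_t = (r₁ + r₂)/2 = 2.549932×10^8 km.
On the circular orbit at r = 3.90456×10^8 km, v_c = √(μ/r) = 18.435 km/s.
Vis-viva on the transfer ellipse at r = 3.90456×10^8 km gives v_t = √[μ(2/r − 1/a_t)] = 12.622 km/s.
Δv₂ = |v_t − v_c| = |12.622 − 18.435| = 5.813 km/s.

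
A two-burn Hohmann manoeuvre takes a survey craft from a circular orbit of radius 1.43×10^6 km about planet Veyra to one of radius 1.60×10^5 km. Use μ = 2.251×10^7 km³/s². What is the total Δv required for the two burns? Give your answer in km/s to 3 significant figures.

Δv = 6.23 km/s

Transfer-ellipse semi-major axis a_t = (r₁ + r₂)/2 = (1.430×10^6 + 1.600×10^5)/2 = 7.950×10^5 km.
Circular speed at r₁: v₁ = √(μ/r₁) = √(2.251×10^7/1.430×10^6) = 3.9675 km/s.
On the transfer ellipse at r₁, v² = μ(2/r − 1/a) gives v_a = √[μ(2/r₁ − 1/a_t)] = 1.7799 km/s.
First burn Δv₁ = |v_a − v₁| = 2.1876 km/s.
Circular speed at r₂: v₂ = √(μ/r₂) = 11.8612 km/s.
Transfer-orbit speed at r₂: v_p = √[μ(2/r₂ − 1/a_t)] = 15.9079 km/s.
Second burn Δv₂ = |v₂ − v_p| = 4.0467 km/s.
Total Δv = Δv₁ + Δv₂ = 6.234 km/s.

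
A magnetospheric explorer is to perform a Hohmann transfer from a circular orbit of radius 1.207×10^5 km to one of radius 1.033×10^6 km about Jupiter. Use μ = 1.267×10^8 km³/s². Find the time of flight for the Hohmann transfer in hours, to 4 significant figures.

t = 33.97 hours

Transfer-ellipse semi-major axis a_t = (r₁ + r₂)/2 = (1.207×10^5 + 1.033×10^6)/2 = 5.7685×10^5 km.
By Kepler's third law the transfer-orbit period is T = 2π√(a_t³/μ), so t = T/2 = 1.223×10^5 s.
Converting: 1.223×10^5 s ÷ 3600 s/hour = 33.97 hours.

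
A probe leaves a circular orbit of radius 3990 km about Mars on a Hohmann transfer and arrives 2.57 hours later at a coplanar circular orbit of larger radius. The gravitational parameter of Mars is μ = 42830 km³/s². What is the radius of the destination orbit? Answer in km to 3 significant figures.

r₂ = 10400 km

Transfer time t = 2.57 hours = 9252 s, and t = π√(a_t³/μ).
So a_t = (μ t²/π²)^(1/3) = (42830 × (9252)² / π²)^(1/3) = 7188.5 km.
Since a_t = (r₁ + r₂)/2, r₂ = 2a_t − r₁ = 2×7188.5 − 3990 = 10387 km.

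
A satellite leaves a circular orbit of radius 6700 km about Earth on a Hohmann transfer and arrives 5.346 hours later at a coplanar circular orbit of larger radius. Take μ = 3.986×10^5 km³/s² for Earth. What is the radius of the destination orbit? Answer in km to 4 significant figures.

Transfer time t = 5.346 hours = 19245.6 s, and t = π√(a_t³/μ).
So a_t = (μ t²/π²)^(1/3) = (3.986×10^5 × (19245.6)² / π²)^(1/3) = 24640 km.
Since a_t = (r₁ + r₂)/2, r₂ = 2a_t − r₁ = 2×24640 − 6700 = 42580 km.

r₂ = 42580 km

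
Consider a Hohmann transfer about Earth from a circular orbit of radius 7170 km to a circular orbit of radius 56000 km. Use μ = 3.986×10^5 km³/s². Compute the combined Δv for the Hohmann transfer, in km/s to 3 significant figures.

Δv = 3.87 km/s

Semi-major axis of the transfer orbit: a_t = (7170 + 56000)/2 = 31585 km.
At r₁ the circular-orbit speed is v₁ = √(μ/r₁) = 7.456 km/s.
On the transfer ellipse at r₁, vis-viva equation gives v_p = √[μ(2/r₁ − 1/a_t)] = 9.928 km/s.
First burn Δv₁ = |v_p − v₁| = 2.472 km/s.
Circular speed at r₂: v₂ = √(μ/r₂) = 2.668 km/s.
Transfer-orbit speed at r₂: v_a = √[μ(2/r₂ − 1/a_t)] = 1.271 km/s.
Second burn Δv₂ = |v₂ − v_a| = 1.397 km/s.
Δv = Δv₁ + Δv₂ = 2.472 + 1.397 = 3.869 km/s.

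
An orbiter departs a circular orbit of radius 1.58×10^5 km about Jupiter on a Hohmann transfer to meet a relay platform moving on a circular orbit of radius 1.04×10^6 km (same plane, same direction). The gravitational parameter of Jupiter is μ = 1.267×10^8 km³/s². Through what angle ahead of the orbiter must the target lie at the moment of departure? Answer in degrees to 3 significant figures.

φ = 101°

The Hohmann ellipse has a_t = (r₁ + r₂)/2 = 5.990×10^5 km.
The half-period of the transfer ellipse is t = π√(a_t³/μ) = 1.2939×10^5 s.
The target's mean motion on its circular orbit is ω₂ = √(μ/r₂³) = 1.0613×10^-5 rad/s.
Angle swept by the target during transfer: ω₂·t = 1.3732 rad = 78.68°.
Arrival is 180° from departure on the ellipse, so φ = 180° − 78.68° = 101°.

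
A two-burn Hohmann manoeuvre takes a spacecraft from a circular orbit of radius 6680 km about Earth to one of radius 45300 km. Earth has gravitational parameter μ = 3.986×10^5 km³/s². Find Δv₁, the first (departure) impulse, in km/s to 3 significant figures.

Δv₁ = 2.47 km/s

The Hohmann ellipse has a_t = (r₁ + r₂)/2 = 25990 km.
On the circular orbit at r = 6680 km, v_c = √(μ/r) = 7.72468 km/s.
Transfer-orbit speed at the same r (vis-viva, a = a_t): v_t = √[μ(2/r − 1/a_t)] = 10.1983 km/s.
Δv₁ = |v_t − v_c| = |10.1983 − 7.72468| = 2.474 km/s.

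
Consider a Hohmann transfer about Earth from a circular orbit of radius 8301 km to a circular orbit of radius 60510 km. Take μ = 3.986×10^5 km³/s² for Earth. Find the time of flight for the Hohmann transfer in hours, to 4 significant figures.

t = 8.821 hours

Semi-major axis of the transfer orbit: a_t = (8301 + 60510)/2 = 34405.5 km.
Half the transfer-orbit period gives t = π√(a_t³/μ) = 31756 s.
Converting: 31756 s ÷ 3600 s/hour = 8.821 hours.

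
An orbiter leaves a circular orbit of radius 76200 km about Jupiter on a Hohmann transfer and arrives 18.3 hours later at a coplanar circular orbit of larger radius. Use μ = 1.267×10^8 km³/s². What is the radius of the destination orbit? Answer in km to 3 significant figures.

Transfer time t = 18.3 hours = 65880 s, and t = π√(a_t³/μ).
So a_t = (μ t²/π²)^(1/3) = (1.267×10^8 × (65880)² / π²)^(1/3) = 3.8194×10^5 km.
Since a_t = (r₁ + r₂)/2, r₂ = 2a_t − r₁ = 2×3.8194×10^5 − 76200 = 6.8768×10^5 km.

r₂ = 6.88×10^5 km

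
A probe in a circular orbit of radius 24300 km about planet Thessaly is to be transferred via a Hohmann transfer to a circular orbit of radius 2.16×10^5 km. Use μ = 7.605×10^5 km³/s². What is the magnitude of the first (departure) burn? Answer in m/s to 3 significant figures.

Semi-major axis of the transfer orbit: a_t = (24300 + 2.160×10^5)/2 = 1.2015×10^5 km.
On the circular orbit at r = 24300 km, v_c = √(μ/r) = 5.594 km/s.
Transfer-orbit speed at the same r (vis-viva, a = a_t): v_t = √[μ(2/r − 1/a_t)] = 7.501 km/s.
Δv₁ = |v_t − v_c| = |7.501 − 5.594| = 1.907 km/s.

Δv₁ = 1910 m/s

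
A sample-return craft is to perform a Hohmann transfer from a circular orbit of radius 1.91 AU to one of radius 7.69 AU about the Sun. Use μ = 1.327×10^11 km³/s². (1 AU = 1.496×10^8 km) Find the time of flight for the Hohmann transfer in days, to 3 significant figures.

In km: r₁ = 1.91 × 1.496×10^8 = 2.85736×10^8 km; r₂ = 7.69 × 1.496×10^8 = 1.150424×10^9 km.
The Hohmann ellipse has a_t = (r₁ + r₂)/2 = 7.1808×10^8 km.
Transfer time t = π√(a_t³/μ) = π√((7.1808×10^8)³ / 1.327×10^11) = 1.659×10^8 s.
Converting: 1.659×10^8 s ÷ 86400 s/day = 1920 days.

t = 1920 days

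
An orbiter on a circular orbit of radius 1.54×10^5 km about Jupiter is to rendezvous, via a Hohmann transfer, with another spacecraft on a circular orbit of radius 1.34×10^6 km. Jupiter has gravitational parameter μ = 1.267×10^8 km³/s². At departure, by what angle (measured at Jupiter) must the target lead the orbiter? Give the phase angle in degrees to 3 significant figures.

The Hohmann ellipse has a_t = (r₁ + r₂)/2 = 7.470×10^5 km.
Transfer time t = π√(a_t³/μ) = 1.8019×10^5 s.
The target's mean motion on its circular orbit is ω₂ = √(μ/r₂³) = 7.2566×10^-6 rad/s.
Angle swept by the target during transfer: ω₂·t = 1.3076 rad = 74.92°.
The orbiter traverses 180° on the transfer ellipse, so the target must lead by 180° − 74.92° = 105°.

φ = 105°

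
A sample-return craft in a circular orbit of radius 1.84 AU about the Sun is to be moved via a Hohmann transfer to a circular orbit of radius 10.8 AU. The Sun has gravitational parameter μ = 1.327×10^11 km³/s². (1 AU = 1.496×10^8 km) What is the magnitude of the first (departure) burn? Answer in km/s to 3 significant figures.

Δv₁ = 6.75 km/s

In km: r₁ = 1.84 × 1.496×10^8 = 2.75264×10^8 km; r₂ = 10.8 × 1.496×10^8 = 1.61568×10^9 km.
The Hohmann ellipse has a_t = (r₁ + r₂)/2 = 9.45472×10^8 km.
Circular speed at r = 2.75264×10^8 km: v_c = √(μ/r) = 21.956 km/s.
Vis-viva on the transfer ellipse at r = 2.75264×10^8 km gives v_t = √[μ(2/r − 1/a_t)] = 28.702 km/s.
Δv₁ = |v_t − v_c| = |28.702 − 21.956| = 6.746 km/s.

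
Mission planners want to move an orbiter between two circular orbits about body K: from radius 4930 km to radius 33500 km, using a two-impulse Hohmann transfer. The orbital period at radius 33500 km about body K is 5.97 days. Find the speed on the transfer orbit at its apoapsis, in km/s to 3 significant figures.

From Kepler's third law T² = 4π²r³/μ at r = 33500 km, T = 5.97 days = 5.97 × 86400 s = 5.15808×10^5 s: μ = 4π²r³/T² = 5578.51 km³/s².
Transfer-ellipse semi-major axis a_t = (r₁ + r₂)/2 = (4930 + 33500)/2 = 19215 km.
The apoapsis of the transfer ellipse is at r = 33500 km.
Vis-viva: v = √[μ(2/r − 1/a_t)] = √[5578.51 × (2/33500 − 1/19215)] = 0.2067 km/s.

v = 0.207 km/s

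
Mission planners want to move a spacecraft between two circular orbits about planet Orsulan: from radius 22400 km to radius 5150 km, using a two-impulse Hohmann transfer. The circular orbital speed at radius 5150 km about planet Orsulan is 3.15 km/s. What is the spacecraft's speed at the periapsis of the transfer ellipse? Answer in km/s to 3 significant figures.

v = 4.02 km/s

From the circular-orbit relation v² = μ/r at r = 5150 km: μ = v²r = (3.15)² × 5150 = 51100.9 km³/s².
The Hohmann ellipse has a_t = (r₁ + r₂)/2 = 13775 km.
At periapsis, r = 5150 km.
Applying v² = μ(2/r − 1/a_t): v = 4.017 km/s.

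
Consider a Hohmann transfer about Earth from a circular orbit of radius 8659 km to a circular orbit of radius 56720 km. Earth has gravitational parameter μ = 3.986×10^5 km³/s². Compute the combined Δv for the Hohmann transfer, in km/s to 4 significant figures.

Δv = 3.439 km/s

Transfer-ellipse semi-major axis a_t = (r₁ + r₂)/2 = (8659 + 56720)/2 = 32689.5 km.
At r₁ the circular-orbit speed is v₁ = √(μ/r₁) = 6.785 km/s.
Transfer-orbit speed at r₁ (vis-viva equation): v_p = √[μ(2/r₁ − 1/a_t)] = 8.937 km/s.
First burn Δv₁ = |v_p − v₁| = 2.152 km/s.
At r₂, v₂ = √(μ/r₂) = 2.651 km/s.
Transfer-orbit speed at r₂: v_a = √[μ(2/r₂ − 1/a_t)] = 1.364 km/s.
Second burn Δv₂ = |v₂ − v_a| = 1.287 km/s.
Total Δv = Δv₁ + Δv₂ = 3.439 km/s.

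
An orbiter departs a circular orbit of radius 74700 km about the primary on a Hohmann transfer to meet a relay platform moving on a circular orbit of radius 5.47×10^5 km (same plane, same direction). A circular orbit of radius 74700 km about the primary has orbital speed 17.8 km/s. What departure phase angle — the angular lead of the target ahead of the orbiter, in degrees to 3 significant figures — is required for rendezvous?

From the circular-orbit relation v² = μ/r at r = 74700 km: μ = v²r = (17.8)² × 74700 = 2.36679×10^7 km³/s².
The Hohmann ellipse has a_t = (r₁ + r₂)/2 = 3.1085×10^5 km.
Transfer time t = π√(a_t³/μ) = 1.1192×10^5 s.
The target's mean motion on its circular orbit is ω₂ = √(μ/r₂³) = 1.2025×10^-5 rad/s.
Angle swept by the target during transfer: ω₂·t = 1.3458 rad = 77.11°.
The orbiter traverses 180° on the transfer ellipse, so the target must lead by 180° − 77.11° = 103°.

φ = 103°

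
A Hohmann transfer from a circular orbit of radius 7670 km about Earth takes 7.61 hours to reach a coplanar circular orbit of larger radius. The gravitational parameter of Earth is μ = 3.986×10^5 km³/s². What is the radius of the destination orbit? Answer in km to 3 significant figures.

Transfer time t = 7.61 hours = 27396 s, and t = π√(a_t³/μ).
So a_t = (μ t²/π²)^(1/3) = (3.986×10^5 × (27396)² / π²)^(1/3) = 31180 km.
Since a_t = (r₁ + r₂)/2, r₂ = 2a_t − r₁ = 2×31180 − 7670 = 54690 km.

r₂ = 54700 km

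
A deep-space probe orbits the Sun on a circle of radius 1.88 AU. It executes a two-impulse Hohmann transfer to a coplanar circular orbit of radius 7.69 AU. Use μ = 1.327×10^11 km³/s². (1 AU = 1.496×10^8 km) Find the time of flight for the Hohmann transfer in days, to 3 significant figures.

In km: r₁ = 1.88 × 1.496×10^8 = 2.81248×10^8 km; r₂ = 7.69 × 1.496×10^8 = 1.150424×10^9 km.
Semi-major axis of the transfer orbit: a_t = (2.81248×10^8 + 1.150424×10^9)/2 = 7.15836×10^8 km.
Transfer time t = π√(a_t³/μ) = π√((7.15836×10^8)³ / 1.327×10^11) = 1.652×10^8 s.
Converting: 1.652×10^8 s ÷ 86400 s/day = 1910 days.

t = 1910 days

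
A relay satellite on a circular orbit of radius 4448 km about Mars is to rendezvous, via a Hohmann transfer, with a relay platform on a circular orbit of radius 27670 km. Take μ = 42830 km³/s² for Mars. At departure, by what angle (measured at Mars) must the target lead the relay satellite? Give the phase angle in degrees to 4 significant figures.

φ = 100.4°

The Hohmann ellipse has a_t = (r₁ + r₂)/2 = 16059 km.
Transfer time t = π√(a_t³/μ) = 30892.54 s.
The target's mean motion on its circular orbit is ω₂ = √(μ/r₂³) = 4.496352×10^-5 rad/s.
Angle swept by the target during transfer: ω₂·t = 1.38904 rad = 79.59°.
Arrival is 180° from departure on the ellipse, so φ = 180° − 79.59° = 100.4°.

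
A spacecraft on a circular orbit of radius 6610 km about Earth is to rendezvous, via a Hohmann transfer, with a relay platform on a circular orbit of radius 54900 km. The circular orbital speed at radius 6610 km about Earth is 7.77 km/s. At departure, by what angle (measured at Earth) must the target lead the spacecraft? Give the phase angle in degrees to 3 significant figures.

From the circular-orbit relation v² = μ/r at r = 6610 km: μ = v²r = (7.77)² × 6610 = 3.99065×10^5 km³/s².
Transfer-ellipse semi-major axis a_t = (r₁ + r₂)/2 = (6610 + 54900)/2 = 30755 km.
Transfer time t = π√(a_t³/μ) = 26822.7 s.
Target angular speed ω₂ = √(μ/r₂³) = 4.91092×10^-5 rad/s.
Angle swept by the target during transfer: ω₂·t = 1.3172 rad = 75.47°.
Arrival is 180° from departure on the ellipse, so φ = 180° − 75.47° = 105°.

φ = 105°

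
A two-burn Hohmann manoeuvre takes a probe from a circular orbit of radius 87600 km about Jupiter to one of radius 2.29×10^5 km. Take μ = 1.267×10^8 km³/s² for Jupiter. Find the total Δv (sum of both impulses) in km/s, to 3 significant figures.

Semi-major axis of the transfer orbit: a_t = (87600 + 2.290×10^5)/2 = 1.583×10^5 km.
Circular speed at r₁: v₁ = √(μ/r₁) = √(1.267×10^8/87600) = 38.031 km/s.
Transfer-orbit speed at r₁ (vis-viva equation): v_p = √[μ(2/r₁ − 1/a_t)] = 45.742 km/s.
First burn Δv₁ = |v_p − v₁| = 7.7110 km/s.
Circular speed at r₂: v₂ = √(μ/r₂) = 23.5218 km/s.
Transfer-orbit speed at r₂: v_a = √[μ(2/r₂ − 1/a_t)] = 17.4977 km/s.
Second burn Δv₂ = |v₂ − v_a| = 6.0241 km/s.
Total Δv = Δv₁ + Δv₂ = 13.74 km/s.

Δv = 13.7 km/s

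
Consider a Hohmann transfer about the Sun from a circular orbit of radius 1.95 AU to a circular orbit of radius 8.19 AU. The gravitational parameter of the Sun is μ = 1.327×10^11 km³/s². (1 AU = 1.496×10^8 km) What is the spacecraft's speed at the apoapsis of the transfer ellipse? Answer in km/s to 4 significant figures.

v = 6.454 km/s

In km: r₁ = 1.95 × 1.496×10^8 = 2.9172×10^8 km; r₂ = 8.19 × 1.496×10^8 = 1.225224×10^9 km.
The Hohmann ellipse has a_t = (r₁ + r₂)/2 = 7.58472×10^8 km.
The apoapsis of the transfer ellipse is at r = 1.225224×10^9 km.
Applying v² = μ(2/r − 1/a_t): v = 6.454 km/s.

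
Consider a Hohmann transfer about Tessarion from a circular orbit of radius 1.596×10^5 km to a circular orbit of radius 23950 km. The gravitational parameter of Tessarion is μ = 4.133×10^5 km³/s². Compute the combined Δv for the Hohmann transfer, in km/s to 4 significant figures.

Δv = 2.111 km/s

Transfer-ellipse semi-major axis a_t = (r₁ + r₂)/2 = (1.596×10^5 + 23950)/2 = 91775 km.
Circular speed at r₁: v₁ = √(μ/r₁) = √(4.133×10^5/1.596×10^5) = 1.60922 km/s.
Transfer-orbit speed at r₁ (vis-viva equation): v_a = √[μ(2/r₁ − 1/a_t)] = 0.822066 km/s.
First burn Δv₁ = |v_a − v₁| = 0.7872 km/s.
At r₂, v₂ = √(μ/r₂) = 4.154 km/s.
Transfer-orbit speed at r₂: v_p = √[μ(2/r₂ − 1/a_t)] = 5.478 km/s.
Second burn Δv₂ = |v₂ − v_p| = 1.324 km/s.
Δv = Δv₁ + Δv₂ = 0.7872 + 1.324 = 2.111 km/s.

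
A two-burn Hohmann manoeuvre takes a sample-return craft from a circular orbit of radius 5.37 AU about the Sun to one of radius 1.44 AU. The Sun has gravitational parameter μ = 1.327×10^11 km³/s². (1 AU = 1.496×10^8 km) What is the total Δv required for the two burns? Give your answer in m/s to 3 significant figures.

Δv = 10800 m/s

In km: r₁ = 5.37 × 1.496×10^8 = 8.03352×10^8 km; r₂ = 1.44 × 1.496×10^8 = 2.15424×10^8 km.
Semi-major axis of the transfer orbit: a_t = (8.03352×10^8 + 2.15424×10^8)/2 = 5.09388×10^8 km.
Circular speed at r₁: v₁ = √(μ/r₁) = √(1.327×10^11/8.03352×10^8) = 12.852 km/s.
Transfer-orbit speed at r₁ (vis-viva equation): v_a = √[μ(2/r₁ − 1/a_t)] = 8.3581 km/s.
First burn Δv₁ = |v_a − v₁| = 4.494 km/s.
Circular speed at r₂: v₂ = √(μ/r₂) = 24.8192 km/s.
Transfer-orbit speed at r₂: v_p = √[μ(2/r₂ − 1/a_t)] = 31.1686 km/s.
Second burn Δv₂ = |v₂ − v_p| = 6.349 km/s.
Total Δv = Δv₁ + Δv₂ = 10.84 km/s.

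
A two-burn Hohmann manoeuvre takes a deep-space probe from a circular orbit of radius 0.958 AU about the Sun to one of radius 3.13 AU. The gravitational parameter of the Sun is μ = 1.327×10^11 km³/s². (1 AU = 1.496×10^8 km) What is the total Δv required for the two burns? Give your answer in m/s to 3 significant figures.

Δv = 12500 m/s

In km: r₁ = 0.958 × 1.496×10^8 = 1.433168×10^8 km; r₂ = 3.13 × 1.496×10^8 = 4.68248×10^8 km.
The Hohmann ellipse has a_t = (r₁ + r₂)/2 = 3.057824×10^8 km.
Circular speed at r₁: v₁ = √(μ/r₁) = √(1.327×10^11/1.433168×10^8) = 30.42895 km/s.
Transfer-orbit speed at r₁ (v² = μ(2/r − 1/a)): v_p = √[μ(2/r₁ − 1/a_t)] = 37.65465 km/s.
First burn Δv₁ = |v_p − v₁| = 7.2257 km/s.
At r₂, v₂ = √(μ/r₂) = 16.8344 km/s.
Transfer-orbit speed at r₂: v_a = √[μ(2/r₂ − 1/a_t)] = 11.5250 km/s.
Second burn Δv₂ = |v₂ − v_a| = 5.3094 km/s.
Total Δv = Δv₁ + Δv₂ = 12.54 km/s.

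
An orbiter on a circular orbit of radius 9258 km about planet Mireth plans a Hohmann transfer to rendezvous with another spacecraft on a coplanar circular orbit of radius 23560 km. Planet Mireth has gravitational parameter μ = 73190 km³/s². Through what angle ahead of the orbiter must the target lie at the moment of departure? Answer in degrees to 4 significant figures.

Transfer-ellipse semi-major axis a_t = (r₁ + r₂)/2 = (9258 + 23560)/2 = 16409 km.
Transfer time t = π√(a_t³/μ) = 24410 s.
The target's mean motion on its circular orbit is ω₂ = √(μ/r₂³) = 7.481×10^-5 rad/s.
Angle swept by the target during transfer: ω₂·t = 1.826 rad = 104.62°.
Arrival is 180° from departure on the ellipse, so φ = 180° − 104.62° = 75.38°.

φ = 75.38°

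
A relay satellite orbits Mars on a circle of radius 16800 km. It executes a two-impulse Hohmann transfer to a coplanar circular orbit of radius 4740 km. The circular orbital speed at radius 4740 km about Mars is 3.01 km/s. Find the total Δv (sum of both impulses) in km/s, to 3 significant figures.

From the circular-orbit relation v² = μ/r at r = 4740 km: μ = v²r = (3.01)² × 4740 = 42944.9 km³/s².
Transfer-ellipse semi-major axis a_t = (r₁ + r₂)/2 = (16800 + 4740)/2 = 10770 km.
Circular speed at r₁: v₁ = √(μ/r₁) = √(42944.9/16800) = 1.5988254 km/s.
On the transfer ellipse at r₁, v² = μ(2/r − 1/a) gives v_a = √[μ(2/r₁ − 1/a_t)] = 1.0606750 km/s.
First burn Δv₁ = |v_a − v₁| = 0.5382 km/s.
At r₂, v₂ = √(μ/r₂) = 3.0100 km/s.
Transfer-orbit speed at r₂: v_p = √[μ(2/r₂ − 1/a_t)] = 3.7594 km/s.
Second burn Δv₂ = |v₂ − v_p| = 0.7494 km/s.
Δv = Δv₁ + Δv₂ = 0.5382 + 0.7494 = 1.288 km/s.

Δv = 1.29 km/s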